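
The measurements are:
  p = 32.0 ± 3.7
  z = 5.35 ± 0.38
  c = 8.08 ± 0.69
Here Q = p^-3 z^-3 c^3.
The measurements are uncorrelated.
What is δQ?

5.06e-05

For a monomial Q ∝ p^-3, z^-3, c^3, fractional errors add in quadrature:
  (-3·δp/p)² = (-3×0.116)² = 0.120;  (-3·δz/z)² = (-3×0.0710)² = 0.0454;  (3·δc/c)² = (3×0.0854)² = 0.0656
δQ/Q = √(0.231) = 0.481
Q = 0.000105, so δQ = 0.481 × 0.000105 = 5.06e-05.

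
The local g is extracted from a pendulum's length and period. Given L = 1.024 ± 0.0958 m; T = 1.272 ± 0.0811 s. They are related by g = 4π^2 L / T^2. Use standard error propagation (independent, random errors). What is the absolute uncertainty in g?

3.95 m/s^2

Each factor contributes (exponent × relative error)² to (δg/g)²:
  (1·δL/L)² = (1×0.0936)² = 0.00875;  (-2·δT/T)² = (-2×0.0638)² = 0.0163
δg/g = √(0.0250) = 0.158
g = 24.99 m/s^2, so δg = 0.158 × 24.99 = 3.95 m/s^2.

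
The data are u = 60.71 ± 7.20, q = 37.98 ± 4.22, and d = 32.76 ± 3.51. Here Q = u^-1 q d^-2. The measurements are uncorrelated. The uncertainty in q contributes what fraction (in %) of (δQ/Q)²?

17.1%

(δQ/Q)² = (-1·δu/u)² + (1·δq/q)² + (-2·δd/d)²
  u term: (-1×0.119)² = 0.0141
  q term: (1×0.111)² = 0.0123
  d term: (-2×0.107)² = 0.0459
Total = 0.0723. Share from q = 0.0123/0.0723 = 0.171.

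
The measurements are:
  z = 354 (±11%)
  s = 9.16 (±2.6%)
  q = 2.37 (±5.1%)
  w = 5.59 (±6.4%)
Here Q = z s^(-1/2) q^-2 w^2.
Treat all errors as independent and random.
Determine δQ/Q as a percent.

19.8%

Since Q is a product/quotient, work with relative uncertainties:
  (1·δz/z)² = (1×0.110)² = 0.0121;  (−½·δs/s)² = (-0.5×0.0260)² = 0.000169;  (-2·δq/q)² = (-2×0.0510)² = 0.0104;  (2·δw/w)² = (2×0.0640)² = 0.0164
δQ/Q = √(0.0391) = 0.198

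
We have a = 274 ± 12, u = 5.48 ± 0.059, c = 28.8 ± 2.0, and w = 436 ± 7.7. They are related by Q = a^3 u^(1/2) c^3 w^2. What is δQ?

5.44e+16

For a monomial Q ∝ a^3, u^(1/2), c^3, w^2, fractional errors add in quadrature:
  (3·δa/a)² = (3×0.0438)² = 0.0173;  (½·δu/u)² = (0.5×0.0108)² = 2.9e-05;  (3·δc/c)² = (3×0.0694)² = 0.0434;  (2·δw/w)² = (2×0.0177)² = 0.00125
δQ/Q = √(0.0619) = 0.249
Q = 2.19e+17, so δQ = 0.249 × 2.19e+17 = 5.44e+16.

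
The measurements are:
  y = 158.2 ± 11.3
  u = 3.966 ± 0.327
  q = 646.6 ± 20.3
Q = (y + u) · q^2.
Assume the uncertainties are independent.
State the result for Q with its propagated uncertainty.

Let w = y + u = 162.2. δw = √(δy² + δu²) = √(128 + 0.107) = 11.3, so δw/w = 0.0697.
Q is then a monomial in w, q:
δQ/Q = √((δw/w)² + (2·δq/q)²) = √(0.00486 + 0.00394) = 0.0938
Q = 6.78e+07, so δQ = 0.0938 × 6.78e+07 = 6.36e+06.

(6.780 ± 0.636) × 10^7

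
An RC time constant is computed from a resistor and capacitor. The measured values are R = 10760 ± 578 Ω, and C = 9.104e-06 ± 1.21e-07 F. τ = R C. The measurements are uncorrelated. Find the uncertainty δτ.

For a monomial τ ∝ R, C, fractional errors add in quadrature:
  (1·δR/R)² = (1×0.0537)² = 0.00289;  (1·δC/C)² = (1×0.0133)² = 0.000177
δτ/τ = √(0.00306) = 0.0553
τ = 0.09796 s, so δτ = 0.0553 × 0.09796 = 0.00542 s.

0.00542 s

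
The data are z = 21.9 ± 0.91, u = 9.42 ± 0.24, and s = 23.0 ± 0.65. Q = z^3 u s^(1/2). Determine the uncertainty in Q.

60700

Products/powers → add relative errors in quadrature, weighted by exponent:
  (3·δz/z)² = (3×0.0416)² = 0.0155;  (1·δu/u)² = (1×0.0255)² = 0.000649;  (½·δs/s)² = (0.5×0.0283)² = 0.000200
δQ/Q = √(0.0164) = 0.128
Q = 4.75e+05, so δQ = 0.128 × 4.75e+05 = 60700.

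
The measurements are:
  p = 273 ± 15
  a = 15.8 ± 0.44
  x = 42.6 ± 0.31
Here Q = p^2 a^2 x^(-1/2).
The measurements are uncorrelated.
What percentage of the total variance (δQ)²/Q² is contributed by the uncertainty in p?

(δQ/Q)² = (2·δp/p)² + (2·δa/a)² + (−½·δx/x)²
  p term: (2×0.0549)² = 0.0121
  a term: (2×0.0278)² = 0.00310
  x term: (-0.5×0.00728)² = 1.32e-05
Total = 0.0152. Share from p = 0.0121/0.0152 = 0.795.

79.5%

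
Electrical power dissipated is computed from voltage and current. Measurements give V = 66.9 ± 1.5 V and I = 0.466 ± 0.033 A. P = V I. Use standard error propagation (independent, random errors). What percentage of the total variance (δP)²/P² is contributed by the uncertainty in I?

(δP/P)² = (1·δV/V)² + (1·δI/I)²
  V term: (1×0.0224)² = 0.000503
  I term: (1×0.0708)² = 0.00501
Total = 0.00552. Share from I = 0.00501/0.00552 = 0.909.

90.9%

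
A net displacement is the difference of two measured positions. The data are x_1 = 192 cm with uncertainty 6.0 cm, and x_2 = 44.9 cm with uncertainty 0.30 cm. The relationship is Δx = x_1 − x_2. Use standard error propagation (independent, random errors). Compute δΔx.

Absolute uncertainties add in quadrature for a linear combination:
  (δx_1)² = 36.0;  (δx_2)² = 0.0900
δΔx = √(36.1) = 6.01 cm

6.01 cm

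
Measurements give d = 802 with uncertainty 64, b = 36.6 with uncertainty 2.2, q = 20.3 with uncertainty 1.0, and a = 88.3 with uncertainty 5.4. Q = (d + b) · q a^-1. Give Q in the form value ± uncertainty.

193 ± 21.1

Let u = d + b = 839. δu = √(δd² + δb²) = √(4100 + 4.84) = 64.0, so δu/u = 0.0764.
Q is then a monomial in u, q, a:
δQ/Q = √((δu/u)² + (1·δq/q)² + (-1·δa/a)²) = √(0.00583 + 0.00243 + 0.00374) = 0.110
Q = 193, so δQ = 0.110 × 193 = 21.1.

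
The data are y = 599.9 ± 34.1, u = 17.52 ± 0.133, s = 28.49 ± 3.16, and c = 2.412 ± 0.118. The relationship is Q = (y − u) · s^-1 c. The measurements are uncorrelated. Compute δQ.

6.64

Let w = y − u = 582.4. δw = √(δy² + δu²) = √(1160 + 0.0177) = 34.1, so δw/w = 0.0586.
Q is then a monomial in w, s, c:
δQ/Q = √((δw/w)² + (-1·δs/s)² + (1·δc/c)²) = √(0.00343 + 0.0123 + 0.00239) = 0.135
Q = 49.31, so δQ = 0.135 × 49.31 = 6.64.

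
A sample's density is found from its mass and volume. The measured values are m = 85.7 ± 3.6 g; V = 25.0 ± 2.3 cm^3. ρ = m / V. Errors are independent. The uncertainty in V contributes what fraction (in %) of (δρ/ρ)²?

(δρ/ρ)² = (1·δm/m)² + (-1·δV/V)²
  m term: (1×0.0420)² = 0.00176
  V term: (-1×0.0920)² = 0.00846
Total = 0.0102. Share from V = 0.00846/0.0102 = 0.827.

82.7%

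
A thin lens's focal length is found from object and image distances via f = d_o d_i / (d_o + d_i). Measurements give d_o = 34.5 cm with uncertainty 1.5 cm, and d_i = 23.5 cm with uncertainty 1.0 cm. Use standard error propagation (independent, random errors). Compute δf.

0.431 cm

∂f/∂d_o = (d_i/(d_o+d_i))² = 0.164;  ∂f/∂d_i = (d_o/(d_o+d_i))² = 0.354
δf = √((∂f/∂d_o · δd_o)² + (∂f/∂d_i · δd_i)²) = √(0.0606 + 0.125) = 0.431 cm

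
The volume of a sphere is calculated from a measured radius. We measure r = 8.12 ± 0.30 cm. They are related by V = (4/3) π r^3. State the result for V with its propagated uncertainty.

Since V is a product/quotient, work with relative uncertainties:
  (3·δr/r)² = (3×0.0369)² = 0.0123
δV/V = √(0.0123) = 0.111
V = 2240 cm^3, so δV = 0.111 × 2240 = 249 cm^3.

2240 ± 249 cm^3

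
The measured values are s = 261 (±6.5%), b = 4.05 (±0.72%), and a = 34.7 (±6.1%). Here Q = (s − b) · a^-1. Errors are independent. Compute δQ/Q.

0.0899

Let u = s − b = 257. δu = √(δs² + δb²) = √(288 + 0.000850) = 17.0, so δu/u = 0.0660.
Q is then a monomial in u, a:
δQ/Q = √((δu/u)² + (-1·δa/a)²) = √(0.00436 + 0.00372) = 0.0899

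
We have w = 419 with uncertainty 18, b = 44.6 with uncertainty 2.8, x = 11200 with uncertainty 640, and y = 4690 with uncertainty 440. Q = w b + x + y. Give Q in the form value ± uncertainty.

Let p = w·b = 18700. δp/p = √((1·δw/w)² + (1·δb/b)²) = √(0.00185 + 0.00394) = 0.0761, so δp = 1420.
Q = p + x + y: δQ = √(δp² + δx² + δy²) = √(2.02e+06 + 4.1e+05 + 1.94e+05) = 1620
Q = 34600.

34600 ± 1620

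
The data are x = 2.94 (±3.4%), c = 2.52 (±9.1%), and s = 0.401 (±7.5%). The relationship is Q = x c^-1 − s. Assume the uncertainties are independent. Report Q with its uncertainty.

Let p = x·c^-1 = 1.17. δp/p = √((1·δx/x)² + (-1·δc/c)²) = √(0.00116 + 0.00828) = 0.0971, so δp = 0.113.
Q = p − s: δQ = √(δp² + δs²) = √(0.0128 + 0.000905) = 0.117
Q = 0.766.

0.766 ± 0.117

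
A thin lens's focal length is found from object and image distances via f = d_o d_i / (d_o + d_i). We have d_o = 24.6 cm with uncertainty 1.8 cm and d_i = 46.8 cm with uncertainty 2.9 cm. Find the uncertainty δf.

∂f/∂d_o = (d_i/(d_o+d_i))² = 0.430;  ∂f/∂d_i = (d_o/(d_o+d_i))² = 0.119
δf = √((∂f/∂d_o · δd_o)² + (∂f/∂d_i · δd_i)²) = √(0.598 + 0.119) = 0.846 cm

0.846 cm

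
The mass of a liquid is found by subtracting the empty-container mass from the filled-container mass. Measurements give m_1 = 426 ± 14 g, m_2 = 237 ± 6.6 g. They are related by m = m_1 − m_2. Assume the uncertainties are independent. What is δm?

15.5 g

m is a linear combination, so absolute uncertainties add in quadrature:
  (δm_1)² = 196;  (δm_2)² = 43.6
δm = √(240) = 15.5 g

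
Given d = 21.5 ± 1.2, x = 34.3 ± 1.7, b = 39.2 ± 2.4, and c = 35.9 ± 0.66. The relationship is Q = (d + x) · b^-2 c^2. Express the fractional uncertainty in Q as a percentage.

Let u = d + x = 55.8. δu = √(δd² + δx²) = √(1.44 + 2.89) = 2.08, so δu/u = 0.0373.
Q is then a monomial in u, b, c:
δQ/Q = √((δu/u)² + (-2·δb/b)² + (2·δc/c)²) = √(0.00139 + 0.0150 + 0.00135) = 0.133

13.3%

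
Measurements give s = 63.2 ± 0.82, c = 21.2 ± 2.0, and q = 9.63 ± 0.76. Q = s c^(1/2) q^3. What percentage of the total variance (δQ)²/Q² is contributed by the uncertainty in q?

(δQ/Q)² = (1·δs/s)² + (½·δc/c)² + (3·δq/q)²
  s term: (1×0.0130)² = 0.000168
  c term: (0.5×0.0943)² = 0.00222
  q term: (3×0.0789)² = 0.0561
Total = 0.0584. Share from q = 0.0561/0.0584 = 0.959.

95.9%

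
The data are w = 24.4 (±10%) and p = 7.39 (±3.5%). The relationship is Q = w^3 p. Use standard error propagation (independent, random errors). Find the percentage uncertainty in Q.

Products/powers → add relative errors in quadrature, weighted by exponent:
  (3·δw/w)² = (3×0.100)² = 0.0900;  (1·δp/p)² = (1×0.0350)² = 0.00123
δQ/Q = √(0.0912) = 0.302

30.2%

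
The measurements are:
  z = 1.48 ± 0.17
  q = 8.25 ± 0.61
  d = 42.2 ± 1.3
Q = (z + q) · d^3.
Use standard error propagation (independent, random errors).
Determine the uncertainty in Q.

82700

Let u = z + q = 9.73. δu = √(δz² + δq²) = √(0.0289 + 0.372) = 0.633, so δu/u = 0.0651.
Q is then a monomial in u, d:
δQ/Q = √((δu/u)² + (3·δd/d)²) = √(0.00424 + 0.00854) = 0.113
Q = 7.31e+05, so δQ = 0.113 × 7.31e+05 = 82700.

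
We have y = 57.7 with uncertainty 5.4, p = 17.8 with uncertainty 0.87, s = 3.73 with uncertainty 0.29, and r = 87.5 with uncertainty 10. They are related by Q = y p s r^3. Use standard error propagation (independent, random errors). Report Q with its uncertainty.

Products/powers → add relative errors in quadrature, weighted by exponent:
  (1·δy/y)² = (1×0.0936)² = 0.00876;  (1·δp/p)² = (1×0.0489)² = 0.00239;  (1·δs/s)² = (1×0.0777)² = 0.00604;  (3·δr/r)² = (3×0.114)² = 0.118
δQ/Q = √(0.135) = 0.367
Q = 2.57e+09, so δQ = 0.367 × 2.57e+09 = 9.42e+08.

(2.57 ± 0.942) × 10^9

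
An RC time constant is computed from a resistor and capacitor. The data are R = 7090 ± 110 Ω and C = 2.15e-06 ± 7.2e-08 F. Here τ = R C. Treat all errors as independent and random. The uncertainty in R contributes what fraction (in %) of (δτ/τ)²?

17.7%

(δτ/τ)² = (1·δR/R)² + (1·δC/C)²
  R term: (1×0.0155)² = 0.000241
  C term: (1×0.0335)² = 0.00112
Total = 0.00136. Share from R = 0.000241/0.00136 = 0.177.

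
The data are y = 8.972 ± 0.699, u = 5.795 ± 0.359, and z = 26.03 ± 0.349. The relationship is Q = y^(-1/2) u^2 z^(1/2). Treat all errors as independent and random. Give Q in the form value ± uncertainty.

Relative error in a monomial: (δQ/Q)² = Σ (nᵢ · δxᵢ/xᵢ)².
  (−½·δy/y)² = (-0.5×0.0779)² = 0.00152;  (2·δu/u)² = (2×0.0619)² = 0.0154;  (½·δz/z)² = (0.5×0.0134)² = 4.49e-05
δQ/Q = √(0.0169) = 0.130
Q = 57.20, so δQ = 0.130 × 57.20 = 7.44.

57.20 ± 7.44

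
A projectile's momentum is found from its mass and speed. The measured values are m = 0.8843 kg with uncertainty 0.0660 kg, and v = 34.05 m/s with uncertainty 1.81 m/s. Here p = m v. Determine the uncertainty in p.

2.76 kg·m/s

Since p is a product/quotient, work with relative uncertainties:
  (1·δm/m)² = (1×0.0746)² = 0.00557;  (1·δv/v)² = (1×0.0532)² = 0.00283
δp/p = √(0.00840) = 0.0916
p = 30.11 kg·m/s, so δp = 0.0916 × 30.11 = 2.76 kg·m/s.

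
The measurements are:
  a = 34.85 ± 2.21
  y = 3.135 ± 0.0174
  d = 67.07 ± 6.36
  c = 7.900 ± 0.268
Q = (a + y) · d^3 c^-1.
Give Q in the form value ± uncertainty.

Let u = a + y = 37.98. δu = √(δa² + δy²) = √(4.88 + 0.000303) = 2.21, so δu/u = 0.0582.
Q is then a monomial in u, d, c:
δQ/Q = √((δu/u)² + (3·δd/d)² + (-1·δc/c)²) = √(0.00339 + 0.0809 + 0.00115) = 0.292
Q = 1.451e+06, so δQ = 0.292 × 1.451e+06 = 4.24e+05.

(1.451 ± 0.424) × 10^6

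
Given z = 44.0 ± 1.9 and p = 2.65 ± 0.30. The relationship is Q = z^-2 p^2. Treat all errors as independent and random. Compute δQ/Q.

0.242

Relative error in a monomial: (δQ/Q)² = Σ (nᵢ · δxᵢ/xᵢ)².
  (-2·δz/z)² = (-2×0.0432)² = 0.00746;  (2·δp/p)² = (2×0.113)² = 0.0513
δQ/Q = √(0.0587) = 0.242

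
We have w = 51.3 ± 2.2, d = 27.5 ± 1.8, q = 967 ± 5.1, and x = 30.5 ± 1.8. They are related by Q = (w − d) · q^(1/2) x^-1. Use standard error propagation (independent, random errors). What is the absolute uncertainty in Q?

Let u = w − d = 23.8. δu = √(δw² + δd²) = √(4.84 + 3.24) = 2.84, so δu/u = 0.119.
Q is then a monomial in u, q, x:
δQ/Q = √((δu/u)² + (½·δq/q)² + (-1·δx/x)²) = √(0.0143 + 6.95e-06 + 0.00348) = 0.133
Q = 24.3, so δQ = 0.133 × 24.3 = 3.23.

3.23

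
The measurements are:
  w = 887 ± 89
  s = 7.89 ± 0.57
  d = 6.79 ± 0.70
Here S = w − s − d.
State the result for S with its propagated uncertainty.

872 ± 89.0

Sums and differences: (δS)² = Σ (cᵢ δxᵢ)².
  (δw)² = 7920;  (δs)² = 0.325;  (δd)² = 0.490
δS = √(7920) = 89.0
S = 872.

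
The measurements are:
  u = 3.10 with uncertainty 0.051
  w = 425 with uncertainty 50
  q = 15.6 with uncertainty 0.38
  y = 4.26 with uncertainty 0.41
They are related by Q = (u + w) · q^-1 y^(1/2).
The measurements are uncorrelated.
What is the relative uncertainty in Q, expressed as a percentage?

Let h = u + w = 428. δh = √(δu² + δw²) = √(0.00260 + 2500) = 50.0, so δh/h = 0.117.
Q is then a monomial in h, q, y:
δQ/Q = √((δh/h)² + (-1·δq/q)² + (½·δy/y)²) = √(0.0136 + 0.000593 + 0.00232) = 0.129

12.9%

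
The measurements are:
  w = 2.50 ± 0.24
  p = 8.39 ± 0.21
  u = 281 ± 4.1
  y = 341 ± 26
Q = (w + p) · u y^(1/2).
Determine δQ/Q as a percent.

5.02%

Let h = w + p = 10.9. δh = √(δw² + δp²) = √(0.0576 + 0.0441) = 0.319, so δh/h = 0.0293.
Q is then a monomial in h, u, y:
δQ/Q = √((δh/h)² + (1·δu/u)² + (½·δy/y)²) = √(0.000858 + 0.000213 + 0.00145) = 0.0502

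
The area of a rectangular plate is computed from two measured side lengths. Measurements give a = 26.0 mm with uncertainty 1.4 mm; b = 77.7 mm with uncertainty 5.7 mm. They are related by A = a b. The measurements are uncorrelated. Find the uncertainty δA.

Relative error in a monomial: (δA/A)² = Σ (nᵢ · δxᵢ/xᵢ)².
  (1·δa/a)² = (1×0.0538)² = 0.00290;  (1·δb/b)² = (1×0.0734)² = 0.00538
δA/A = √(0.00828) = 0.0910
A = 2020 mm^2, so δA = 0.0910 × 2020 = 184 mm^2.

184 mm^2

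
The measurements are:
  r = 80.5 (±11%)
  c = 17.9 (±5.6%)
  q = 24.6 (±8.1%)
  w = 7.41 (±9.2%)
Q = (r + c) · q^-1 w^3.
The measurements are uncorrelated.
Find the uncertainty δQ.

Let u = r + c = 98.4. δu = √(δr² + δc²) = √(78.4 + 1.00) = 8.91, so δu/u = 0.0906.
Q is then a monomial in u, q, w:
δQ/Q = √((δu/u)² + (-1·δq/q)² + (3·δw/w)²) = √(0.00820 + 0.00656 + 0.0762) = 0.302
Q = 1630, so δQ = 0.302 × 1630 = 491.

491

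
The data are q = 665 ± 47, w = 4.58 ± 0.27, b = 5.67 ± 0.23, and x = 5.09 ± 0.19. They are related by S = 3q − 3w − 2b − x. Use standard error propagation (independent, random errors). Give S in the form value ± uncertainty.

1960 ± 141

Each term contributes (cᵢ δxᵢ)² to (δS)²:
  (3·δq)² = 19900;  (3·δw)² = 0.656;  (2·δb)² = 0.212;  (δx)² = 0.0361
δS = √(19900) = 141
S = 1960.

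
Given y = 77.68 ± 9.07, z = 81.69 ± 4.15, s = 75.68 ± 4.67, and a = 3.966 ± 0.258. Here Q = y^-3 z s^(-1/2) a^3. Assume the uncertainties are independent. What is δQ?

Each factor contributes (exponent × relative error)² to (δQ/Q)²:
  (-3·δy/y)² = (-3×0.117)² = 0.123;  (1·δz/z)² = (1×0.0508)² = 0.00258;  (−½·δs/s)² = (-0.5×0.0617)² = 0.000952;  (3·δa/a)² = (3×0.0651)² = 0.0381
δQ/Q = √(0.164) = 0.405
Q = 0.001250, so δQ = 0.405 × 0.001250 = 0.000507.

0.000507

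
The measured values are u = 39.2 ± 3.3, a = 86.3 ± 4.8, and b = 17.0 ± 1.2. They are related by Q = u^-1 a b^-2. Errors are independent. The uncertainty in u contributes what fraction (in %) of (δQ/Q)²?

23.5%

(δQ/Q)² = (-1·δu/u)² + (1·δa/a)² + (-2·δb/b)²
  u term: (-1×0.0842)² = 0.00709
  a term: (1×0.0556)² = 0.00309
  b term: (-2×0.0706)² = 0.0199
Total = 0.0301. Share from u = 0.00709/0.0301 = 0.235.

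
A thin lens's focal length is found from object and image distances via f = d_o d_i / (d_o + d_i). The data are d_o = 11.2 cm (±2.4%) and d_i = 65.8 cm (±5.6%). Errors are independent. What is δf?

0.211 cm

∂f/∂d_o = (d_i/(d_o+d_i))² = 0.730;  ∂f/∂d_i = (d_o/(d_o+d_i))² = 0.0212
δf = √((∂f/∂d_o · δd_o)² + (∂f/∂d_i · δd_i)²) = √(0.0385 + 0.00608) = 0.211 cm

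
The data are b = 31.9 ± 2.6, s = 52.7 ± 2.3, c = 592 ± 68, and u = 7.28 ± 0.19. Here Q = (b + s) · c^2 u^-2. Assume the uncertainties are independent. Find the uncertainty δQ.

1.34e+05

Let w = b + s = 84.6. δw = √(δb² + δs²) = √(6.76 + 5.29) = 3.47, so δw/w = 0.0410.
Q is then a monomial in w, c, u:
δQ/Q = √((δw/w)² + (2·δc/c)² + (-2·δu/u)²) = √(0.00168 + 0.0528 + 0.00272) = 0.239
Q = 5.59e+05, so δQ = 0.239 × 5.59e+05 = 1.34e+05.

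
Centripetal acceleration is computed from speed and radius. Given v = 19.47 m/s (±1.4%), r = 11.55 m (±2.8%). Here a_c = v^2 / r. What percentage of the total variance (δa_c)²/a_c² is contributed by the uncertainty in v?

(δa_c/a_c)² = (2·δv/v)² + (-1·δr/r)²
  v term: (2×0.0140)² = 0.000784
  r term: (-1×0.0280)² = 0.000784
Total = 0.00157. Share from v = 0.000784/0.00157 = 0.500.

50.0%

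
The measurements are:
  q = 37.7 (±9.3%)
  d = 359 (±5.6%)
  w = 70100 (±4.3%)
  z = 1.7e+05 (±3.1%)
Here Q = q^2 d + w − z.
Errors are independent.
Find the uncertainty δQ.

99300

Let p = q^2·d = 5.1e+05. δp/p = √((2·δq/q)² + (1·δd/d)²) = √(0.0346 + 0.00314) = 0.194, so δp = 99100.
Q = p + w − z: δQ = √(δp² + δw² + δz²) = √(9.82e+09 + 9.09e+06 + 2.78e+07) = 99300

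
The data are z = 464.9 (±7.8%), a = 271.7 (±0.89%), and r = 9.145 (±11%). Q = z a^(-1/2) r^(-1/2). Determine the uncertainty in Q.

Since Q is a product/quotient, work with relative uncertainties:
  (1·δz/z)² = (1×0.0780)² = 0.00608;  (−½·δa/a)² = (-0.5×0.00890)² = 1.98e-05;  (−½·δr/r)² = (-0.5×0.110)² = 0.00302
δQ/Q = √(0.00913) = 0.0955
Q = 9.327, so δQ = 0.0955 × 9.327 = 0.891.

0.891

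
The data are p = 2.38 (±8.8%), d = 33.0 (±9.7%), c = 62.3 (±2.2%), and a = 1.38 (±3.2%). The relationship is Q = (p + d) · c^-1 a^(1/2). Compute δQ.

Let u = p + d = 35.4. δu = √(δp² + δd²) = √(0.0439 + 10.2) = 3.21, so δu/u = 0.0907.
Q is then a monomial in u, c, a:
δQ/Q = √((δu/u)² + (-1·δc/c)² + (½·δa/a)²) = √(0.00822 + 0.000484 + 0.000256) = 0.0947
Q = 0.667, so δQ = 0.0947 × 0.667 = 0.0632.

0.0632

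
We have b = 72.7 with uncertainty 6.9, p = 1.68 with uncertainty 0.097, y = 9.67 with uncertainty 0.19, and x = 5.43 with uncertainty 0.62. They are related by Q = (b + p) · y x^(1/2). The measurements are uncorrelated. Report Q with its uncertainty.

1680 ± 186

Let u = b + p = 74.4. δu = √(δb² + δp²) = √(47.6 + 0.00941) = 6.90, so δu/u = 0.0928.
Q is then a monomial in u, y, x:
δQ/Q = √((δu/u)² + (1·δy/y)² + (½·δx/x)²) = √(0.00861 + 0.000386 + 0.00326) = 0.111
Q = 1680, so δQ = 0.111 × 1680 = 186.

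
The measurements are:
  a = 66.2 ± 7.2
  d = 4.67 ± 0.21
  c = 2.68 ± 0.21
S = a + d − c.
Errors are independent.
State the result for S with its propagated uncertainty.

68.2 ± 7.21

Sums and differences: (δS)² = Σ (cᵢ δxᵢ)².
  (δa)² = 51.8;  (δd)² = 0.0441;  (δc)² = 0.0441
δS = √(51.9) = 7.21
S = 68.2.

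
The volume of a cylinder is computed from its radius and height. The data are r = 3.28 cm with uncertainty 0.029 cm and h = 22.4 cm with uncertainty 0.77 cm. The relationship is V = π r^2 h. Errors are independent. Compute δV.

29.3 cm^3

Since V is a product/quotient, work with relative uncertainties:
  (2·δr/r)² = (2×0.00884)² = 0.000313;  (1·δh/h)² = (1×0.0344)² = 0.00118
δV/V = √(0.00149) = 0.0387
V = 757 cm^3, so δV = 0.0387 × 757 = 29.3 cm^3.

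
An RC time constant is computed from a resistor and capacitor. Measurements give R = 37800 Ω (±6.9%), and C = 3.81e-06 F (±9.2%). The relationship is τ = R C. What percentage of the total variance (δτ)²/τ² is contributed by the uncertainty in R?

36.0%

(δτ/τ)² = (1·δR/R)² + (1·δC/C)²
  R term: (1×0.0690)² = 0.00476
  C term: (1×0.0920)² = 0.00846
Total = 0.0132. Share from R = 0.00476/0.0132 = 0.360.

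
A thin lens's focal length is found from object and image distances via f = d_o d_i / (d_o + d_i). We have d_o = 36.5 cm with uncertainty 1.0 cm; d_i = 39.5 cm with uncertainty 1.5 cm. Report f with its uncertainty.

∂f/∂d_o = (d_i/(d_o+d_i))² = 0.270;  ∂f/∂d_i = (d_o/(d_o+d_i))² = 0.231
δf = √((∂f/∂d_o · δd_o)² + (∂f/∂d_i · δd_i)²) = √(0.0730 + 0.120) = 0.439 cm
f = 19.0 cm.

19.0 ± 0.439 cm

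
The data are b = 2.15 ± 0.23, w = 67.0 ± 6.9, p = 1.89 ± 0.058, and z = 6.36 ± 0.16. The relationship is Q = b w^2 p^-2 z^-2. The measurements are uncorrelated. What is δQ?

16.4

Relative error in a monomial: (δQ/Q)² = Σ (nᵢ · δxᵢ/xᵢ)².
  (1·δb/b)² = (1×0.107)² = 0.0114;  (2·δw/w)² = (2×0.103)² = 0.0424;  (-2·δp/p)² = (-2×0.0307)² = 0.00377;  (-2·δz/z)² = (-2×0.0252)² = 0.00253
δQ/Q = √(0.0602) = 0.245
Q = 66.8, so δQ = 0.245 × 66.8 = 16.4.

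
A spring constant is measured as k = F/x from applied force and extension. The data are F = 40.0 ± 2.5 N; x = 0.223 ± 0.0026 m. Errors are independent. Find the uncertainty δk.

11.4 N/m

Since k is a product/quotient, work with relative uncertainties:
  (1·δF/F)² = (1×0.0625)² = 0.00391;  (-1·δx/x)² = (-1×0.0117)² = 0.000136
δk/k = √(0.00404) = 0.0636
k = 179 N/m, so δk = 0.0636 × 179 = 11.4 N/m.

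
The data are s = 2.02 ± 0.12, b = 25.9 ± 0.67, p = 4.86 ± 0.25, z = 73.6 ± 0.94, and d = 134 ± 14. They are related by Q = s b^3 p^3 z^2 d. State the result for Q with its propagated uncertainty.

(2.92 ± 0.620) × 10^12

Relative error in a monomial: (δQ/Q)² = Σ (nᵢ · δxᵢ/xᵢ)².
  (1·δs/s)² = (1×0.0594)² = 0.00353;  (3·δb/b)² = (3×0.0259)² = 0.00602;  (3·δp/p)² = (3×0.0514)² = 0.0238;  (2·δz/z)² = (2×0.0128)² = 0.000652;  (1·δd/d)² = (1×0.104)² = 0.0109
δQ/Q = √(0.0449) = 0.212
Q = 2.92e+12, so δQ = 0.212 × 2.92e+12 = 6.2e+11.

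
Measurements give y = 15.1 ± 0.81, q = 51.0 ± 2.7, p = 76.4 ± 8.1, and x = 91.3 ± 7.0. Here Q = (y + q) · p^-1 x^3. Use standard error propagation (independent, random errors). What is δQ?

Let u = y + q = 66.1. δu = √(δy² + δq²) = √(0.656 + 7.29) = 2.82, so δu/u = 0.0426.
Q is then a monomial in u, p, x:
δQ/Q = √((δu/u)² + (-1·δp/p)² + (3·δx/x)²) = √(0.00182 + 0.0112 + 0.0529) = 0.257
Q = 6.58e+05, so δQ = 0.257 × 6.58e+05 = 1.69e+05.

1.69e+05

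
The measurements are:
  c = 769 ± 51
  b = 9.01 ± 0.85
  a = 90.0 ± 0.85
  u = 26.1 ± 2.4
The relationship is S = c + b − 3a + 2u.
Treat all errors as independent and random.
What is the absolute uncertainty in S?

Each term contributes (cᵢ δxᵢ)² to (δS)²:
  (δc)² = 2600;  (δb)² = 0.722;  (3·δa)² = 6.50;  (2·δu)² = 23.0
δS = √(2630) = 51.3

51.3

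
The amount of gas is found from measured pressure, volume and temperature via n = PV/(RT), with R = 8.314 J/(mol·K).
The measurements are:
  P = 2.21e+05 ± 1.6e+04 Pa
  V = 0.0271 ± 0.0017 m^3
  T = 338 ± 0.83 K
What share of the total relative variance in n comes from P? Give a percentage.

(δn/n)² = (1·δP/P)² + (1·δV/V)² + (-1·δT/T)²
  P term: (1×0.0724)² = 0.00524
  V term: (1×0.0627)² = 0.00394
  T term: (-1×0.00246)² = 6.03e-06
Total = 0.00918. Share from P = 0.00524/0.00918 = 0.571.

57.1%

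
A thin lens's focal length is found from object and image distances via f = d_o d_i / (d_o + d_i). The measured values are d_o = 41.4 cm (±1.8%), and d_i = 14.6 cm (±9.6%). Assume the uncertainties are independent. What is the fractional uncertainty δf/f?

∂f/∂d_o = (d_i/(d_o+d_i))² = 0.0680;  ∂f/∂d_i = (d_o/(d_o+d_i))² = 0.547
δf = √((∂f/∂d_o · δd_o)² + (∂f/∂d_i · δd_i)²) = √(0.00257 + 0.587) = 0.768 cm
f = 10.8 cm, so δf/f = 0.768/10.8 = 0.0711.

0.0711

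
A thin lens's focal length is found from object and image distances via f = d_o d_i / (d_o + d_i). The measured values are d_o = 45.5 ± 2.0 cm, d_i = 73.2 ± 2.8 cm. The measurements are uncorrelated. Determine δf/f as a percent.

3.08%

∂f/∂d_o = (d_i/(d_o+d_i))² = 0.380;  ∂f/∂d_i = (d_o/(d_o+d_i))² = 0.147
δf = √((∂f/∂d_o · δd_o)² + (∂f/∂d_i · δd_i)²) = √(0.578 + 0.169) = 0.865 cm
f = 28.1 cm, so δf/f = 0.865/28.1 = 0.0308.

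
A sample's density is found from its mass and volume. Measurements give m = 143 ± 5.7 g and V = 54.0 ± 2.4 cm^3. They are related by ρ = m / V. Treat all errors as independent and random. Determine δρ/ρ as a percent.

5.97%

Relative error in a monomial: (δρ/ρ)² = Σ (nᵢ · δxᵢ/xᵢ)².
  (1·δm/m)² = (1×0.0399)² = 0.00159;  (-1·δV/V)² = (-1×0.0444)² = 0.00198
δρ/ρ = √(0.00356) = 0.0597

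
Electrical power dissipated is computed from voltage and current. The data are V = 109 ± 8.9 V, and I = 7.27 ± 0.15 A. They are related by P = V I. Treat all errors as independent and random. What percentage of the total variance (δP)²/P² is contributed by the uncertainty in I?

6.00%

(δP/P)² = (1·δV/V)² + (1·δI/I)²
  V term: (1×0.0817)² = 0.00667
  I term: (1×0.0206)² = 0.000426
Total = 0.00709. Share from I = 0.000426/0.00709 = 0.0600.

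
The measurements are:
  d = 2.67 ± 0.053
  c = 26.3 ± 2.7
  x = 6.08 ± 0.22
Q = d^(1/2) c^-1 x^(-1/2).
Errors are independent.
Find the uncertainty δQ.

0.00264

Relative error in a monomial: (δQ/Q)² = Σ (nᵢ · δxᵢ/xᵢ)².
  (½·δd/d)² = (0.5×0.0199)² = 9.85e-05;  (-1·δc/c)² = (-1×0.103)² = 0.0105;  (−½·δx/x)² = (-0.5×0.0362)² = 0.000327
δQ/Q = √(0.0110) = 0.105
Q = 0.0252, so δQ = 0.105 × 0.0252 = 0.00264.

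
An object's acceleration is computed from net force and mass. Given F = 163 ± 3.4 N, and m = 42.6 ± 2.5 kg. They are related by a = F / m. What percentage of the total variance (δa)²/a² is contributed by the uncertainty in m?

88.8%

(δa/a)² = (1·δF/F)² + (-1·δm/m)²
  F term: (1×0.0209)² = 0.000435
  m term: (-1×0.0587)² = 0.00344
Total = 0.00388. Share from m = 0.00344/0.00388 = 0.888.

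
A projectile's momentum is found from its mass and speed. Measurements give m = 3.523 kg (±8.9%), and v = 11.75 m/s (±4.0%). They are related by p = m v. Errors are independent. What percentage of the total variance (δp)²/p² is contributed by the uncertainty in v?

16.8%

(δp/p)² = (1·δm/m)² + (1·δv/v)²
  m term: (1×0.0890)² = 0.00792
  v term: (1×0.0400)² = 0.00160
Total = 0.00952. Share from v = 0.00160/0.00952 = 0.168.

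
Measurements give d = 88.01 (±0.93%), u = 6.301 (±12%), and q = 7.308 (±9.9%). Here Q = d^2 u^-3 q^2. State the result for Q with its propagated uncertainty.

Relative error in a monomial: (δQ/Q)² = Σ (nᵢ · δxᵢ/xᵢ)².
  (2·δd/d)² = (2×0.00930)² = 0.000346;  (-3·δu/u)² = (-3×0.120)² = 0.130;  (2·δq/q)² = (2×0.0990)² = 0.0392
δQ/Q = √(0.169) = 0.411
Q = 1654, so δQ = 0.411 × 1654 = 680.

1654 ± 680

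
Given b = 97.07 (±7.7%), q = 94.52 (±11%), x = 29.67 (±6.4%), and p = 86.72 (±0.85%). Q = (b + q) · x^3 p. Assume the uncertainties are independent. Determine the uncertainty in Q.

Let u = b + q = 191.6. δu = √(δb² + δq²) = √(55.9 + 108) = 12.8, so δu/u = 0.0668.
Q is then a monomial in u, x, p:
δQ/Q = √((δu/u)² + (3·δx/x)² + (1·δp/p)²) = √(0.00447 + 0.0369 + 7.23e-05) = 0.203
Q = 4.34e+08, so δQ = 0.203 × 4.34e+08 = 8.83e+07.

8.83e+07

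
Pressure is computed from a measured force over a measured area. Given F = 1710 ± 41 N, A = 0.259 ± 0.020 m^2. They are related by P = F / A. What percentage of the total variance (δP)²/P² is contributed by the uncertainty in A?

(δP/P)² = (1·δF/F)² + (-1·δA/A)²
  F term: (1×0.0240)² = 0.000575
  A term: (-1×0.0772)² = 0.00596
Total = 0.00654. Share from A = 0.00596/0.00654 = 0.912.

91.2%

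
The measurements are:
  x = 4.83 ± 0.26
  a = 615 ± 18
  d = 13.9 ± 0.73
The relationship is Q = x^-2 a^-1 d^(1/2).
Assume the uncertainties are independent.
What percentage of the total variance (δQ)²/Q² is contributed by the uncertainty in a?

6.52%

(δQ/Q)² = (-2·δx/x)² + (-1·δa/a)² + (½·δd/d)²
  x term: (-2×0.0538)² = 0.0116
  a term: (-1×0.0293)² = 0.000857
  d term: (0.5×0.0525)² = 0.000690
Total = 0.0131. Share from a = 0.000857/0.0131 = 0.0652.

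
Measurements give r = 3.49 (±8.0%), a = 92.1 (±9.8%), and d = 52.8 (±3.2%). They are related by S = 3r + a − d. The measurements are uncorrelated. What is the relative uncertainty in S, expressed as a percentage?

S is a linear combination, so absolute uncertainties add in quadrature:
  (3·δr)² = 0.702;  (δa)² = 81.5;  (δd)² = 2.85
δS = √(85.0) = 9.22
S = 49.8, so δS/S = 9.22/49.8 = 0.185.

18.5%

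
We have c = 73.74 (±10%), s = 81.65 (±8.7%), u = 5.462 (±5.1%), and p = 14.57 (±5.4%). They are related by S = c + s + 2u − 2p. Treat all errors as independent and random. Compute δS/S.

0.0756

Absolute uncertainties add in quadrature for a linear combination:
  (δc)² = 54.4;  (δs)² = 50.5;  (2·δu)² = 0.310;  (2·δp)² = 2.48
δS = √(108) = 10.4
S = 137.2, so δS/S = 10.4/137.2 = 0.0756.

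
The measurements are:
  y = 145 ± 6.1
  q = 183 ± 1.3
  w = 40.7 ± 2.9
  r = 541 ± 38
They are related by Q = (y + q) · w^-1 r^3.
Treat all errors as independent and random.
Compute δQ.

Let u = y + q = 328. δu = √(δy² + δq²) = √(37.2 + 1.69) = 6.24, so δu/u = 0.0190.
Q is then a monomial in u, w, r:
δQ/Q = √((δu/u)² + (-1·δw/w)² + (3·δr/r)²) = √(0.000362 + 0.00508 + 0.0444) = 0.223
Q = 1.28e+09, so δQ = 0.223 × 1.28e+09 = 2.85e+08.

2.85e+08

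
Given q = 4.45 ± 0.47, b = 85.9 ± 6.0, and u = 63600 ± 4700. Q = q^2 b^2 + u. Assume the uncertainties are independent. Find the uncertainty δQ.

Let p = q^2·b^2 = 1.46e+05. δp/p = √((2·δq/q)² + (2·δb/b)²) = √(0.0446 + 0.0195) = 0.253, so δp = 37000.
Q = p + u: δQ = √(δp² + δu²) = √(1.37e+09 + 2.21e+07) = 37300

37300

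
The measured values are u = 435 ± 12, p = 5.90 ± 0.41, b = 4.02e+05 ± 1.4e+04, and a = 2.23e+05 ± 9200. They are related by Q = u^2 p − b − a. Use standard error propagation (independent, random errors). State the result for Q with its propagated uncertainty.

Let w = u^2·p = 1.12e+06. δw/w = √((2·δu/u)² + (1·δp/p)²) = √(0.00304 + 0.00483) = 0.0887, so δw = 99100.
Q = w − b − a: δQ = √(δw² + δb² + δa²) = √(9.81e+09 + 1.96e+08 + 8.46e+07) = 1e+05
Q = 4.91e+05.

(4.91 ± 1.00) × 10^5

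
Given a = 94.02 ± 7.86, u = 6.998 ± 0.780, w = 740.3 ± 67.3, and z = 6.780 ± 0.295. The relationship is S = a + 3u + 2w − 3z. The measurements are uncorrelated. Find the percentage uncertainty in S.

Each term contributes (cᵢ δxᵢ)² to (δS)²:
  (δa)² = 61.8;  (3·δu)² = 5.48;  (2·δw)² = 18100;  (3·δz)² = 0.783
δS = √(18200) = 135
S = 1575, so δS/S = 135/1575 = 0.0856.

8.56%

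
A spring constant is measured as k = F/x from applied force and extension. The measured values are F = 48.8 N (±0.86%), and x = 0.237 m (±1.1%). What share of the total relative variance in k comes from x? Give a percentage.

(δk/k)² = (1·δF/F)² + (-1·δx/x)²
  F term: (1×0.00860)² = 7.4e-05
  x term: (-1×0.0110)² = 0.000121
Total = 0.000195. Share from x = 0.000121/0.000195 = 0.621.

62.1%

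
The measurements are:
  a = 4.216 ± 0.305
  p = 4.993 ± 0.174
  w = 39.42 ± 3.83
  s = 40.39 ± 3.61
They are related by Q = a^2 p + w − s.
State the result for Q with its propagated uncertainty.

87.78 ± 14.2

Let h = a^2·p = 88.75. δh/h = √((2·δa/a)² + (1·δp/p)²) = √(0.0209 + 0.00121) = 0.149, so δh = 13.2.
Q = h + w − s: δQ = √(δh² + δw² + δs²) = √(174 + 14.7 + 13.0) = 14.2
Q = 87.78.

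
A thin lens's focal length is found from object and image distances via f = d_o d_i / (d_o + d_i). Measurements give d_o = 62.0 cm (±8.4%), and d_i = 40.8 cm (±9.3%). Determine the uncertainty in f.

∂f/∂d_o = (d_i/(d_o+d_i))² = 0.158;  ∂f/∂d_i = (d_o/(d_o+d_i))² = 0.364
δf = √((∂f/∂d_o · δd_o)² + (∂f/∂d_i · δd_i)²) = √(0.673 + 1.90) = 1.61 cm

1.61 cm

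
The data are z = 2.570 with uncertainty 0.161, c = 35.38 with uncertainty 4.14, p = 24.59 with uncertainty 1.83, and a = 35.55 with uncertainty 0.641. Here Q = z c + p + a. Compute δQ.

12.2

Let w = z·c = 90.93. δw/w = √((1·δz/z)² + (1·δc/c)²) = √(0.00392 + 0.0137) = 0.133, so δw = 12.1.
Q = w + p + a: δQ = √(δw² + δp² + δa²) = √(146 + 3.35 + 0.411) = 12.2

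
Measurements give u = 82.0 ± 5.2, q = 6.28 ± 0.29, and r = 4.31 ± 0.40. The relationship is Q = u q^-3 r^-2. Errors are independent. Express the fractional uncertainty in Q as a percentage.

For a monomial Q ∝ u, q^-3, r^-2, fractional errors add in quadrature:
  (1·δu/u)² = (1×0.0634)² = 0.00402;  (-3·δq/q)² = (-3×0.0462)² = 0.0192;  (-2·δr/r)² = (-2×0.0928)² = 0.0345
δQ/Q = √(0.0577) = 0.240

24.0%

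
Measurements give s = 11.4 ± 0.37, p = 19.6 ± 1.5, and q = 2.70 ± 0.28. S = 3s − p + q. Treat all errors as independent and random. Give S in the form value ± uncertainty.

Sums and differences: (δS)² = Σ (cᵢ δxᵢ)².
  (3·δs)² = 1.23;  (δp)² = 2.25;  (δq)² = 0.0784
δS = √(3.56) = 1.89
S = 17.3.

17.3 ± 1.89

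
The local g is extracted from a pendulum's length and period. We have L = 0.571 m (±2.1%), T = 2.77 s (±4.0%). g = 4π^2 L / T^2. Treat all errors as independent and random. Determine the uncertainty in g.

g is a product of powers, so relative uncertainties combine in quadrature:
  (1·δL/L)² = (1×0.0210)² = 0.000441;  (-2·δT/T)² = (-2×0.0400)² = 0.00640
δg/g = √(0.00684) = 0.0827
g = 2.94 m/s^2, so δg = 0.0827 × 2.94 = 0.243 m/s^2.

0.243 m/s^2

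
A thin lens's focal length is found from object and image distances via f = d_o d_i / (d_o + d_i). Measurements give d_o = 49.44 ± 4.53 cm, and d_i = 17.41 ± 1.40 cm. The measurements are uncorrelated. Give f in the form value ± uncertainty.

12.88 ± 0.825 cm

∂f/∂d_o = (d_i/(d_o+d_i))² = 0.0678;  ∂f/∂d_i = (d_o/(d_o+d_i))² = 0.547
δf = √((∂f/∂d_o · δd_o)² + (∂f/∂d_i · δd_i)²) = √(0.0944 + 0.586) = 0.825 cm
f = 12.88 cm.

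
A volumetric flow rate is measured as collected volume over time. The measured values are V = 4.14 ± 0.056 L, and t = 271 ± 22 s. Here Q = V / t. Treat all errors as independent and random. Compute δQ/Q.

0.0823

Relative error in a monomial: (δQ/Q)² = Σ (nᵢ · δxᵢ/xᵢ)².
  (1·δV/V)² = (1×0.0135)² = 0.000183;  (-1·δt/t)² = (-1×0.0812)² = 0.00659
δQ/Q = √(0.00677) = 0.0823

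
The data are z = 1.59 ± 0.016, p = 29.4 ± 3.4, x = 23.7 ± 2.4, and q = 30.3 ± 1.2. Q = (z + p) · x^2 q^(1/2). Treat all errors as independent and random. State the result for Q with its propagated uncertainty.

95800 ± 22200

Let u = z + p = 31.0. δu = √(δz² + δp²) = √(0.000256 + 11.6) = 3.40, so δu/u = 0.110.
Q is then a monomial in u, x, q:
δQ/Q = √((δu/u)² + (2·δx/x)² + (½·δq/q)²) = √(0.0120 + 0.0410 + 0.000392) = 0.231
Q = 95800, so δQ = 0.231 × 95800 = 22200.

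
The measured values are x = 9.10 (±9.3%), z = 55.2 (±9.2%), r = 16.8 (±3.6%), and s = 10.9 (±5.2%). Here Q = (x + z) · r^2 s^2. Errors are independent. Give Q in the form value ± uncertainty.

(2.16 ± 0.323) × 10^6

Let u = x + z = 64.3. δu = √(δx² + δz²) = √(0.716 + 25.8) = 5.15, so δu/u = 0.0801.
Q is then a monomial in u, r, s:
δQ/Q = √((δu/u)² + (2·δr/r)² + (2·δs/s)²) = √(0.00641 + 0.00518 + 0.0108) = 0.150
Q = 2.16e+06, so δQ = 0.150 × 2.16e+06 = 3.23e+05.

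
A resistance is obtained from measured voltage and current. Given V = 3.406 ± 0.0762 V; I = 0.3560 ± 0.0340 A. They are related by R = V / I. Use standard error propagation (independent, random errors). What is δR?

Relative error in a monomial: (δR/R)² = Σ (nᵢ · δxᵢ/xᵢ)².
  (1·δV/V)² = (1×0.0224)² = 0.000501;  (-1·δI/I)² = (-1×0.0955)² = 0.00912
δR/R = √(0.00962) = 0.0981
R = 9.567 Ω, so δR = 0.0981 × 9.567 = 0.938 Ω.

0.938 Ω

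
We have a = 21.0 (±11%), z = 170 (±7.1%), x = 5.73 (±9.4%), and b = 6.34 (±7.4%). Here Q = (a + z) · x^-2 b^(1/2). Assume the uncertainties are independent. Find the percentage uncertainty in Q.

Let u = a + z = 191. δu = √(δa² + δz²) = √(5.34 + 146) = 12.3, so δu/u = 0.0643.
Q is then a monomial in u, x, b:
δQ/Q = √((δu/u)² + (-2·δx/x)² + (½·δb/b)²) = √(0.00414 + 0.0353 + 0.00137) = 0.202

20.2%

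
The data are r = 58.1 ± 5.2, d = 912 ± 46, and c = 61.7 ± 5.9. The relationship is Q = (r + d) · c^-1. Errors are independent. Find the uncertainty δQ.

Let u = r + d = 970. δu = √(δr² + δd²) = √(27.0 + 2120) = 46.3, so δu/u = 0.0477.
Q is then a monomial in u, c:
δQ/Q = √((δu/u)² + (-1·δc/c)²) = √(0.00228 + 0.00914) = 0.107
Q = 15.7, so δQ = 0.107 × 15.7 = 1.68.

1.68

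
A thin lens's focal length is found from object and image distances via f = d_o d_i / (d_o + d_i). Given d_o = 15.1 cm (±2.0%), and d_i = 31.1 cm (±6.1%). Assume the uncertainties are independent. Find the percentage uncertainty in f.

∂f/∂d_o = (d_i/(d_o+d_i))² = 0.453;  ∂f/∂d_i = (d_o/(d_o+d_i))² = 0.107
δf = √((∂f/∂d_o · δd_o)² + (∂f/∂d_i · δd_i)²) = √(0.0187 + 0.0411) = 0.245 cm
f = 10.2 cm, so δf/f = 0.245/10.2 = 0.0241.

2.41%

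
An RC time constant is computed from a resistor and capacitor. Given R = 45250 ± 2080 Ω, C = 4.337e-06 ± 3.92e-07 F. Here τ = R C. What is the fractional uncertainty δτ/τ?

0.101

Products/powers → add relative errors in quadrature, weighted by exponent:
  (1·δR/R)² = (1×0.0460)² = 0.00211;  (1·δC/C)² = (1×0.0904)² = 0.00817
δτ/τ = √(0.0103) = 0.101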